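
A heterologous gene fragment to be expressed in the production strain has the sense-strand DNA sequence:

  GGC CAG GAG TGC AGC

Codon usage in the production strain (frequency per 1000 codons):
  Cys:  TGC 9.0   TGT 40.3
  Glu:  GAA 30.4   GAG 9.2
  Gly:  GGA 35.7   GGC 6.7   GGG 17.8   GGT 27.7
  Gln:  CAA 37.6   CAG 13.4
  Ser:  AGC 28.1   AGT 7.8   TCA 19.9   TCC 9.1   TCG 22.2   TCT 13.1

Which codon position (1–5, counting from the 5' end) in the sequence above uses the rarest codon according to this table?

1

Codon 1 GGC (Gly): 6.7 per 1000.
Codon 2 CAG (Gln): 13.4 per 1000.
Codon 3 GAG (Glu): 9.2 per 1000.
Codon 4 TGC (Cys): 9.0 per 1000.
Codon 5 AGC (Ser): 28.1 per 1000.
Lowest frequency is 6.7 at codon 1.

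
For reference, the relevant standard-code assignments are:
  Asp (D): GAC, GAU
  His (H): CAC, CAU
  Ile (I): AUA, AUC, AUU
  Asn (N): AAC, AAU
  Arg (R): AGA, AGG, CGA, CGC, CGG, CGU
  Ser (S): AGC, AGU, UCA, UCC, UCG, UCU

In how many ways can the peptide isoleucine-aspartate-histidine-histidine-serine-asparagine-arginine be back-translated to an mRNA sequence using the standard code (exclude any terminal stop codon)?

Ile: 3 codons.
Asp: 2 codons.
His: 2 codons.
His: 2 codons.
Ser: 6 codons.
Asn: 2 codons.
Arg: 6 codons.
3 × 2 × 2 × 2 × 6 × 2 × 6 = 1728.

1728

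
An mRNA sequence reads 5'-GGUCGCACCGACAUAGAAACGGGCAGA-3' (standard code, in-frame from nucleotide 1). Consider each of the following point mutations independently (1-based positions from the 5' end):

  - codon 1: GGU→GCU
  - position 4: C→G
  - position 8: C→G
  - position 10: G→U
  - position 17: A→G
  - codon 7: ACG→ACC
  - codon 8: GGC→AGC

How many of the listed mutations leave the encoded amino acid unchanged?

Codon 1: GGU (Gly) → GCU (Ala) — missense.
Codon 2: CGC (Arg) → GGC (Gly) — missense.
Codon 3: ACC (Thr) → AGC (Ser) — missense.
Codon 4: GAC (Asp) → UAC (Tyr) — missense.
Codon 6: GAA (Glu) → GGA (Gly) — missense.
Codon 7: ACG (Thr) → ACC (Thr) — synonymous.
Codon 8: GGC (Gly) → AGC (Ser) — missense.
Synonymous: 1 of 7.

1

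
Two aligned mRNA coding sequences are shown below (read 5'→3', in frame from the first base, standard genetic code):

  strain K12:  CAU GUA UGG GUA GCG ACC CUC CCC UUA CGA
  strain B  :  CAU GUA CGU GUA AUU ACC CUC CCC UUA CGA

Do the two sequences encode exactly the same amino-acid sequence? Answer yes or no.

Codon 1: CAU His / CAU His — identical.
Codon 2: GUA Val / GUA Val — identical.
Codon 3: UGG Trp / CGU Arg — nonsynonymous.
Codon 4: GUA Val / GUA Val — identical.
Codon 5: GCG Ala / AUU Ile — nonsynonymous.
Codon 6: ACC Thr / ACC Thr — identical.
Codon 7: CUC Leu / CUC Leu — identical.
Codon 8: CCC Pro / CCC Pro — identical.
Codon 9: UUA Leu / UUA Leu — identical.
Codon 10: CGA Arg / CGA Arg — identical.
Nonsynonymous differences: 2 → different protein.

no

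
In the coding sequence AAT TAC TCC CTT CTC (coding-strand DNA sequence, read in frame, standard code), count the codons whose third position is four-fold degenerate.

3

Codon 1 AAT (Asn): third position 2-fold.
Codon 2 TAC (Tyr): third position 2-fold.
Codon 3 TCC (Ser): third position 4-fold.
Codon 4 CTT (Leu): third position 4-fold.
Codon 5 CTC (Leu): third position 4-fold.
Four-fold degenerate third positions: 3.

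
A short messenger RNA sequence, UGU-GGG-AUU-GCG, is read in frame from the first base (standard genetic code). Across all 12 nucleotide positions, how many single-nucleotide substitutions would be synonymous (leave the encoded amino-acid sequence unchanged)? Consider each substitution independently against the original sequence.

9

Codon 1 (UGU, Cys): 1 synonymous substitution.
Codon 2 (GGG, Gly): 3 synonymous substitutions.
Codon 3 (AUU, Ile): 2 synonymous substitutions.
Codon 4 (GCG, Ala): 3 synonymous substitutions.
Total: 1 + 3 + 2 + 3 = 9.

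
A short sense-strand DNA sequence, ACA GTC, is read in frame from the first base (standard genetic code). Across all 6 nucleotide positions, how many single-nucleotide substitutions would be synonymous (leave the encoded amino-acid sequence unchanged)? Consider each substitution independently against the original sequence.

Codon 1 (ACA, Thr): 3 synonymous substitutions.
Codon 2 (GTC, Val): 3 synonymous substitutions.
Total: 3 + 3 = 6.

6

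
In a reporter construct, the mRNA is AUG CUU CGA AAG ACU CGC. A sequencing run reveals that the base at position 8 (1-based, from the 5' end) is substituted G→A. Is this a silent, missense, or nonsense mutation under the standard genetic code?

missense

Position 8 falls in codon 3: CGA → Arg.
After the substitution the codon is CAA → Gln.
Arg ≠ Gln, so this is a missense mutation.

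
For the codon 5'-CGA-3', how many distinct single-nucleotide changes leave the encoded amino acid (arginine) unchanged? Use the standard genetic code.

Position 1: AGA → 1 synonymous.
Position 2: none → 0 synonymous.
Position 3: CGT, CGC, CGG → 3 synonymous.
Total: 1 + 0 + 3 = 4.

4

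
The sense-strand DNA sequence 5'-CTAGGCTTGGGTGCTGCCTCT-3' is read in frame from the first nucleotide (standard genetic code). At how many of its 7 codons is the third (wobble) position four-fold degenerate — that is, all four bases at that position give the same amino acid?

6

Codon 1 CTA (Leu): third position 4-fold.
Codon 2 GGC (Gly): third position 4-fold.
Codon 3 TTG (Leu): third position 2-fold.
Codon 4 GGT (Gly): third position 4-fold.
Codon 5 GCT (Ala): third position 4-fold.
Codon 6 GCC (Ala): third position 4-fold.
Codon 7 TCT (Ser): third position 4-fold.
Four-fold degenerate third positions: 6.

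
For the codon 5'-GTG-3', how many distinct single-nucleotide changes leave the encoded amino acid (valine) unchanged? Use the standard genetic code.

Position 1: none → 0 synonymous.
Position 2: none → 0 synonymous.
Position 3: GTT, GTC, GTA → 3 synonymous.
Total: 0 + 0 + 3 = 3.

3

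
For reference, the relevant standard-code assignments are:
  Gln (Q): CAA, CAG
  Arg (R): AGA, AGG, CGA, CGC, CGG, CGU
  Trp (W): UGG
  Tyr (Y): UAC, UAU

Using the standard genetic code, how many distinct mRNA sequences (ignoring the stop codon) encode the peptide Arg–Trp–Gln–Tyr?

Arg: 6 codons.
Trp: 1 codon.
Gln: 2 codons.
Tyr: 2 codons.
6 × 1 × 2 × 2 = 24.

24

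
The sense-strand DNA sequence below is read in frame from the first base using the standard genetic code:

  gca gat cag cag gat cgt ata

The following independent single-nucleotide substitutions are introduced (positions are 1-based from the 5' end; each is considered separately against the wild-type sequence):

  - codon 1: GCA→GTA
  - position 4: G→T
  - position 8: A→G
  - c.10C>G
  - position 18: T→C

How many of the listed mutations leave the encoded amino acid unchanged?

1

Codon 1: GCA (Ala) → GTA (Val) — missense.
Codon 2: GAT (Asp) → TAT (Tyr) — missense.
Codon 3: CAG (Gln) → CGG (Arg) — missense.
Codon 4: CAG (Gln) → GAG (Glu) — missense.
Codon 6: CGT (Arg) → CGC (Arg) — synonymous.
Synonymous: 1 of 5.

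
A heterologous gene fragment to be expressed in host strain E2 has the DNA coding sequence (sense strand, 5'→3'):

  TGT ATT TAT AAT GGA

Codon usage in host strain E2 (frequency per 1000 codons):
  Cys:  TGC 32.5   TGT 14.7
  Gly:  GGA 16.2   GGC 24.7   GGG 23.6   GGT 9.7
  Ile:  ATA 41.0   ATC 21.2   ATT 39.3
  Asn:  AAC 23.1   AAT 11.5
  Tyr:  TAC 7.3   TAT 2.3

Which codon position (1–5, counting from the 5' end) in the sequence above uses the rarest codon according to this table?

3

Codon 1 TGT (Cys): 14.7 per 1000.
Codon 2 ATT (Ile): 39.3 per 1000.
Codon 3 TAT (Tyr): 2.3 per 1000.
Codon 4 AAT (Asn): 11.5 per 1000.
Codon 5 GGA (Gly): 16.2 per 1000.
Lowest frequency is 2.3 at codon 3.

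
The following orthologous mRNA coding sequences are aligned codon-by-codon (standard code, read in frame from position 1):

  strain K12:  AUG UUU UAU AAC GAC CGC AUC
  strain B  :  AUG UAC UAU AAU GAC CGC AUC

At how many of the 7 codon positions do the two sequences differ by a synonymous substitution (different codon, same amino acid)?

Codon 1: AUG Met / AUG Met — identical.
Codon 2: UUU Phe / UAC Tyr — nonsynonymous.
Codon 3: UAU Tyr / UAU Tyr — identical.
Codon 4: AAC Asn / AAU Asn — synonymous.
Codon 5: GAC Asp / GAC Asp — identical.
Codon 6: CGC Arg / CGC Arg — identical.
Codon 7: AUC Ile / AUC Ile — identical.
Synonymous differences: 1.

1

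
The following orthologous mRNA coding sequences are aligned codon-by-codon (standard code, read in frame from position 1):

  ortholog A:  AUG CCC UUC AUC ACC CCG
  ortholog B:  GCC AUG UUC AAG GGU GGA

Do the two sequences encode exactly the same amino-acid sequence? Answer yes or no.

no

Codon 1: AUG Met / GCC Ala — nonsynonymous.
Codon 2: CCC Pro / AUG Met — nonsynonymous.
Codon 3: UUC Phe / UUC Phe — identical.
Codon 4: AUC Ile / AAG Lys — nonsynonymous.
Codon 5: ACC Thr / GGU Gly — nonsynonymous.
Codon 6: CCG Pro / GGA Gly — nonsynonymous.
Nonsynonymous differences: 5 → different protein.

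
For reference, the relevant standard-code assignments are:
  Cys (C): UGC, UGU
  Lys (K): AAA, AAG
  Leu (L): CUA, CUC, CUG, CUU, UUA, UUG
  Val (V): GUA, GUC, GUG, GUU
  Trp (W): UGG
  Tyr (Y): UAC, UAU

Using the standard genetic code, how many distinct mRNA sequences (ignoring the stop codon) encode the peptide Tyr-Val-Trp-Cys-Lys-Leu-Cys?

Tyr: 2 codons.
Val: 4 codons.
Trp: 1 codon.
Cys: 2 codons.
Lys: 2 codons.
Leu: 6 codons.
Cys: 2 codons.
2 × 4 × 1 × 2 × 2 × 6 × 2 = 384.

384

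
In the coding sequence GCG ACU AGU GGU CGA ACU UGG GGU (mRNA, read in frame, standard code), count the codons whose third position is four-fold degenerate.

Codon 1 GCG (Ala): third position 4-fold.
Codon 2 ACU (Thr): third position 4-fold.
Codon 3 AGU (Ser): third position 2-fold.
Codon 4 GGU (Gly): third position 4-fold.
Codon 5 CGA (Arg): third position 4-fold.
Codon 6 ACU (Thr): third position 4-fold.
Codon 7 UGG (Trp): third position 1-fold.
Codon 8 GGU (Gly): third position 4-fold.
Four-fold degenerate third positions: 6.

6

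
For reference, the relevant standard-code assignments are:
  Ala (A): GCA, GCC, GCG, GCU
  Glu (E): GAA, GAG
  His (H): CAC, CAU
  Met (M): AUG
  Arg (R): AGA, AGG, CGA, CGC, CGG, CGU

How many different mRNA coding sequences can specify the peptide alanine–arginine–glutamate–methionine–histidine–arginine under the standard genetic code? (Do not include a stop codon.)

Ala: 4 codons.
Arg: 6 codons.
Glu: 2 codons.
Met: 1 codon.
His: 2 codons.
Arg: 6 codons.
4 × 6 × 2 × 1 × 2 × 6 = 576.

576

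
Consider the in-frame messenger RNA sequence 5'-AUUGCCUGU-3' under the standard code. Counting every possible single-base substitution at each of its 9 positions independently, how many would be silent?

6

Codon 1 (AUU, Ile): 2 synonymous substitutions.
Codon 2 (GCC, Ala): 3 synonymous substitutions.
Codon 3 (UGU, Cys): 1 synonymous substitution.
Total: 2 + 3 + 1 = 6.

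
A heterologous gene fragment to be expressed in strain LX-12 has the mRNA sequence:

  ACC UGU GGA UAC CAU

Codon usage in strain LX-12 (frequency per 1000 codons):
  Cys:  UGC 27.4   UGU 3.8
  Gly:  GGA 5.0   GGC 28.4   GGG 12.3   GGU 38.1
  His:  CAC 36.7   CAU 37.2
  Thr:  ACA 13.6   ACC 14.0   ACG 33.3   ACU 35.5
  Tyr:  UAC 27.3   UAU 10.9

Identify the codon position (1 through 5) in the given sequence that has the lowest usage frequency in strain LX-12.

Codon 1 ACC (Thr): 14.0 per 1000.
Codon 2 UGU (Cys): 3.8 per 1000.
Codon 3 GGA (Gly): 5.0 per 1000.
Codon 4 UAC (Tyr): 27.3 per 1000.
Codon 5 CAU (His): 37.2 per 1000.
Lowest frequency is 3.8 at codon 2.

2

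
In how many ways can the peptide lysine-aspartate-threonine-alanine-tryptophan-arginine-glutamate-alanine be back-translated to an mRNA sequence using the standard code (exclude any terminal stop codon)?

3072

Lys: 2 codons.
Asp: 2 codons.
Thr: 4 codons.
Ala: 4 codons.
Trp: 1 codon.
Arg: 6 codons.
Glu: 2 codons.
Ala: 4 codons.
2 × 2 × 4 × 4 × 1 × 6 × 2 × 4 = 3072.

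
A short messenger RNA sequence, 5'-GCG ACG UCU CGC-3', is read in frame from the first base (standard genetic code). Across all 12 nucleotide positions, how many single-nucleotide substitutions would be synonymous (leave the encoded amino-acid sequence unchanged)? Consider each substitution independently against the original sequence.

12

Codon 1 (GCG, Ala): 3 synonymous substitutions.
Codon 2 (ACG, Thr): 3 synonymous substitutions.
Codon 3 (UCU, Ser): 3 synonymous substitutions.
Codon 4 (CGC, Arg): 3 synonymous substitutions.
Total: 3 + 3 + 3 + 3 = 12.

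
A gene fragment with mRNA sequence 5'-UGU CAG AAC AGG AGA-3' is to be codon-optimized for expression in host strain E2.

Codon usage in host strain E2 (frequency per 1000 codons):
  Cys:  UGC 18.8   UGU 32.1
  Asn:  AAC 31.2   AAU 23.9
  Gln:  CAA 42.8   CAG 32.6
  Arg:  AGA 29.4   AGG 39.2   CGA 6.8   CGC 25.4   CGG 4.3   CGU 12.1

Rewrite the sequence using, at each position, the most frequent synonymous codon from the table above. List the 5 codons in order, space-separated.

UGU CAA AAC AGG AGG

Codon 1 (Cys): best is UGU at 32.1.
Codon 2 (Gln): best is CAA at 42.8.
Codon 3 (Asn): best is AAC at 31.2.
Codon 4 (Arg): best is AGG at 39.2.
Codon 5 (Arg): best is AGG at 39.2.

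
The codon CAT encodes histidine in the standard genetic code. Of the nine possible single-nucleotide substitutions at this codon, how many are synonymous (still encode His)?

Position 1: none → 0 synonymous.
Position 2: none → 0 synonymous.
Position 3: CAC → 1 synonymous.
Total: 0 + 0 + 1 = 1.

1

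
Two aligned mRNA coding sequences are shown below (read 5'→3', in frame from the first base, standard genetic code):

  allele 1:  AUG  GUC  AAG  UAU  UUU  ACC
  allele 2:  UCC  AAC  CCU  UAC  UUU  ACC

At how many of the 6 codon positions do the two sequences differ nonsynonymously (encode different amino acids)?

3

Codon 1: AUG Met / UCC Ser — nonsynonymous.
Codon 2: GUC Val / AAC Asn — nonsynonymous.
Codon 3: AAG Lys / CCU Pro — nonsynonymous.
Codon 4: UAU Tyr / UAC Tyr — synonymous.
Codon 5: UUU Phe / UUU Phe — identical.
Codon 6: ACC Thr / ACC Thr — identical.
Nonsynonymous differences: 3.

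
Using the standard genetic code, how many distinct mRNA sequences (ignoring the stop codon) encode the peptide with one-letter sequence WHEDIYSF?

576

Trp: 1 codon.
His: 2 codons.
Glu: 2 codons.
Asp: 2 codons.
Ile: 3 codons.
Tyr: 2 codons.
Ser: 6 codons.
Phe: 2 codons.
1 × 2 × 2 × 2 × 3 × 2 × 6 × 2 = 576.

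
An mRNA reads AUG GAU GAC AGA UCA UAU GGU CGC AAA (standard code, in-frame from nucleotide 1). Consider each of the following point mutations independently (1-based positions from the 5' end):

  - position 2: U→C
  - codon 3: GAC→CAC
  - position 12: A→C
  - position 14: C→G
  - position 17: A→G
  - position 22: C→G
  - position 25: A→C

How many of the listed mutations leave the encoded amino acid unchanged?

0

Codon 1: AUG (Met) → ACG (Thr) — missense.
Codon 3: GAC (Asp) → CAC (His) — missense.
Codon 4: AGA (Arg) → AGC (Ser) — missense.
Codon 5: UCA (Ser) → UGA (Stop) — nonsense.
Codon 6: UAU (Tyr) → UGU (Cys) — missense.
Codon 8: CGC (Arg) → GGC (Gly) — missense.
Codon 9: AAA (Lys) → CAA (Gln) — missense.
Synonymous: 0 of 7.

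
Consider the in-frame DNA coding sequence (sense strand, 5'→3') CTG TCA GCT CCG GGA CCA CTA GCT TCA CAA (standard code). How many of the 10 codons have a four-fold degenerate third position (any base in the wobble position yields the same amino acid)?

Codon 1 CTG (Leu): third position 4-fold.
Codon 2 TCA (Ser): third position 4-fold.
Codon 3 GCT (Ala): third position 4-fold.
Codon 4 CCG (Pro): third position 4-fold.
Codon 5 GGA (Gly): third position 4-fold.
Codon 6 CCA (Pro): third position 4-fold.
Codon 7 CTA (Leu): third position 4-fold.
Codon 8 GCT (Ala): third position 4-fold.
Codon 9 TCA (Ser): third position 4-fold.
Codon 10 CAA (Gln): third position 2-fold.
Four-fold degenerate third positions: 9.

9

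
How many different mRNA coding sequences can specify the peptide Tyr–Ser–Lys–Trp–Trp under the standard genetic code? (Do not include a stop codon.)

24

Tyr: 2 codons.
Ser: 6 codons.
Lys: 2 codons.
Trp: 1 codon.
Trp: 1 codon.
2 × 6 × 2 × 1 × 1 = 24.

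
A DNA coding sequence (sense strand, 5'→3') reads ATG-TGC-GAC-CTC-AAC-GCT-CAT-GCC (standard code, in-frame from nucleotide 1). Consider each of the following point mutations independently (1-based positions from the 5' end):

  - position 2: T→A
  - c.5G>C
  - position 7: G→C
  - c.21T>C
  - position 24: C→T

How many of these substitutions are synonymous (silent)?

Codon 1: ATG (Met) → AAG (Lys) — missense.
Codon 2: TGC (Cys) → TCC (Ser) — missense.
Codon 3: GAC (Asp) → CAC (His) — missense.
Codon 7: CAT (His) → CAC (His) — synonymous.
Codon 8: GCC (Ala) → GCT (Ala) — synonymous.
Synonymous: 2 of 5.

2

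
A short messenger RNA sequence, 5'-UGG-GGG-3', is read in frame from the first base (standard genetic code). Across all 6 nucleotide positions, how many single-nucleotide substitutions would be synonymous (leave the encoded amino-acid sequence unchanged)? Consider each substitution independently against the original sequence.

Codon 1 (UGG, Trp): 0 synonymous substitutions.
Codon 2 (GGG, Gly): 3 synonymous substitutions.
Total: 0 + 3 = 3.

3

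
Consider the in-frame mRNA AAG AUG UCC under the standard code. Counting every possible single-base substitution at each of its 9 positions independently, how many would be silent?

4

Codon 1 (AAG, Lys): 1 synonymous substitution.
Codon 2 (AUG, Met): 0 synonymous substitutions.
Codon 3 (UCC, Ser): 3 synonymous substitutions.
Total: 1 + 0 + 3 = 4.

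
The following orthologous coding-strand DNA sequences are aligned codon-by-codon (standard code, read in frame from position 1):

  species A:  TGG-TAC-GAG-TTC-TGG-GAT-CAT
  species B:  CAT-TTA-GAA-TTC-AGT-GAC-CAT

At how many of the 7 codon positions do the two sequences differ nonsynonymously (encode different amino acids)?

Codon 1: TGG Trp / CAT His — nonsynonymous.
Codon 2: TAC Tyr / TTA Leu — nonsynonymous.
Codon 3: GAG Glu / GAA Glu — synonymous.
Codon 4: TTC Phe / TTC Phe — identical.
Codon 5: TGG Trp / AGT Ser — nonsynonymous.
Codon 6: GAT Asp / GAC Asp — synonymous.
Codon 7: CAT His / CAT His — identical.
Nonsynonymous differences: 3.

3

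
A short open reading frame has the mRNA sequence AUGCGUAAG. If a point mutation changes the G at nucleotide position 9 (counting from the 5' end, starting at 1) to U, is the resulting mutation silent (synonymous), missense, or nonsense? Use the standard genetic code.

Position 9 falls in codon 3: AAG → Lys.
After the substitution the codon is AAU → Asn.
Lys ≠ Asn, so this is a missense mutation.

missense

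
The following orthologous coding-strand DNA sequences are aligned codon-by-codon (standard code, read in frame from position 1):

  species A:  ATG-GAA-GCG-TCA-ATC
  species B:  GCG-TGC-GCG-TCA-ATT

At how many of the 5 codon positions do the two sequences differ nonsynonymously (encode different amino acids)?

Codon 1: ATG Met / GCG Ala — nonsynonymous.
Codon 2: GAA Glu / TGC Cys — nonsynonymous.
Codon 3: GCG Ala / GCG Ala — identical.
Codon 4: TCA Ser / TCA Ser — identical.
Codon 5: ATC Ile / ATT Ile — synonymous.
Nonsynonymous differences: 2.

2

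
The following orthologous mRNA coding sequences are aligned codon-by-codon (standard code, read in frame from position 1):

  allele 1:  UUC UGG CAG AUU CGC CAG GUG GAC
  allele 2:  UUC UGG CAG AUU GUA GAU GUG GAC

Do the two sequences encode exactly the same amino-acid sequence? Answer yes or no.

no

Codon 1: UUC Phe / UUC Phe — identical.
Codon 2: UGG Trp / UGG Trp — identical.
Codon 3: CAG Gln / CAG Gln — identical.
Codon 4: AUU Ile / AUU Ile — identical.
Codon 5: CGC Arg / GUA Val — nonsynonymous.
Codon 6: CAG Gln / GAU Asp — nonsynonymous.
Codon 7: GUG Val / GUG Val — identical.
Codon 8: GAC Asp / GAC Asp — identical.
Nonsynonymous differences: 2 → different protein.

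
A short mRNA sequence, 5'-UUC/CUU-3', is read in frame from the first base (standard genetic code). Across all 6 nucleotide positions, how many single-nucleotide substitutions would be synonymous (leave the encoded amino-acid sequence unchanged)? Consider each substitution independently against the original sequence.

4

Codon 1 (UUC, Phe): 1 synonymous substitution.
Codon 2 (CUU, Leu): 3 synonymous substitutions.
Total: 1 + 3 = 4.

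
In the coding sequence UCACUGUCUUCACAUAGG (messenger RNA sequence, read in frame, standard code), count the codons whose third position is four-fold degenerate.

4

Codon 1 UCA (Ser): third position 4-fold.
Codon 2 CUG (Leu): third position 4-fold.
Codon 3 UCU (Ser): third position 4-fold.
Codon 4 UCA (Ser): third position 4-fold.
Codon 5 CAU (His): third position 2-fold.
Codon 6 AGG (Arg): third position 2-fold.
Four-fold degenerate third positions: 4.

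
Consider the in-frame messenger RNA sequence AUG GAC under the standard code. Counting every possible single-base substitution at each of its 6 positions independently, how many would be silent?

1

Codon 1 (AUG, Met): 0 synonymous substitutions.
Codon 2 (GAC, Asp): 1 synonymous substitution.
Total: 0 + 1 = 1.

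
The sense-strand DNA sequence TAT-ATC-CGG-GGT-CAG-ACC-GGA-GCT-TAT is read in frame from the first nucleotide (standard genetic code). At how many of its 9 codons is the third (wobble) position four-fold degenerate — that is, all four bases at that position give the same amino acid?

5

Codon 1 TAT (Tyr): third position 2-fold.
Codon 2 ATC (Ile): third position 3-fold.
Codon 3 CGG (Arg): third position 4-fold.
Codon 4 GGT (Gly): third position 4-fold.
Codon 5 CAG (Gln): third position 2-fold.
Codon 6 ACC (Thr): third position 4-fold.
Codon 7 GGA (Gly): third position 4-fold.
Codon 8 GCT (Ala): third position 4-fold.
Codon 9 TAT (Tyr): third position 2-fold.
Four-fold degenerate third positions: 5.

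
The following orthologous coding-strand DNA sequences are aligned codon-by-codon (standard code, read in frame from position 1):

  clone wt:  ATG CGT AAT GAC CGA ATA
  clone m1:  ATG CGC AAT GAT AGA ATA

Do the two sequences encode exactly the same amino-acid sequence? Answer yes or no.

Codon 1: ATG Met / ATG Met — identical.
Codon 2: CGT Arg / CGC Arg — synonymous.
Codon 3: AAT Asn / AAT Asn — identical.
Codon 4: GAC Asp / GAT Asp — synonymous.
Codon 5: CGA Arg / AGA Arg — synonymous.
Codon 6: ATA Ile / ATA Ile — identical.
Nonsynonymous differences: 0 → same protein.

yes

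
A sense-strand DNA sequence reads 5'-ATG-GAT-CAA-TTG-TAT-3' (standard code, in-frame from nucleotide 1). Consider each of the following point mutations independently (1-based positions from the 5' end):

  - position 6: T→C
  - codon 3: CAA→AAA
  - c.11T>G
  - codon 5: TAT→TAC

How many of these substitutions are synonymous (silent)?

Codon 2: GAT (Asp) → GAC (Asp) — synonymous.
Codon 3: CAA (Gln) → AAA (Lys) — missense.
Codon 4: TTG (Leu) → TGG (Trp) — missense.
Codon 5: TAT (Tyr) → TAC (Tyr) — synonymous.
Synonymous: 2 of 4.

2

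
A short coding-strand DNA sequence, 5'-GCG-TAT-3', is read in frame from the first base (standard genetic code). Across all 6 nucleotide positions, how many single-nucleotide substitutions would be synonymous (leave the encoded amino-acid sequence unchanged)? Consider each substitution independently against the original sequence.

Codon 1 (GCG, Ala): 3 synonymous substitutions.
Codon 2 (TAT, Tyr): 1 synonymous substitution.
Total: 3 + 1 = 4.

4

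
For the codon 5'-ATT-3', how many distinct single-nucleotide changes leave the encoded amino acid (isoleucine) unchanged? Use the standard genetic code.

2

Position 1: none → 0 synonymous.
Position 2: none → 0 synonymous.
Position 3: ATC, ATA → 2 synonymous.
Total: 0 + 0 + 2 = 2.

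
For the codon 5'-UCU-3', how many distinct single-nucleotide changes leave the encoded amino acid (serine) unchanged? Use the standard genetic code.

3

Position 1: none → 0 synonymous.
Position 2: none → 0 synonymous.
Position 3: UCC, UCA, UCG → 3 synonymous.
Total: 0 + 0 + 3 = 3.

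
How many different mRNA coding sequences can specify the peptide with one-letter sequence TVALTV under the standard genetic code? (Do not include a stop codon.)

Thr: 4 codons.
Val: 4 codons.
Ala: 4 codons.
Leu: 6 codons.
Thr: 4 codons.
Val: 4 codons.
4 × 4 × 4 × 6 × 4 × 4 = 6144.

6144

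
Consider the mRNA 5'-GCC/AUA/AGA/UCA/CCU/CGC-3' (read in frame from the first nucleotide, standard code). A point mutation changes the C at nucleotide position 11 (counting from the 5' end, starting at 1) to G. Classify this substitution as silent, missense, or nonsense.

Position 11 falls in codon 4: UCA → Ser.
After the substitution the codon is UGA → Stop.
The new codon is a stop codon, so this is a nonsense mutation.

nonsense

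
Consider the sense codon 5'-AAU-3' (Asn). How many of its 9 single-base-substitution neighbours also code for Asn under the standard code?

1

Position 1: none → 0 synonymous.
Position 2: none → 0 synonymous.
Position 3: AAC → 1 synonymous.
Total: 0 + 0 + 1 = 1.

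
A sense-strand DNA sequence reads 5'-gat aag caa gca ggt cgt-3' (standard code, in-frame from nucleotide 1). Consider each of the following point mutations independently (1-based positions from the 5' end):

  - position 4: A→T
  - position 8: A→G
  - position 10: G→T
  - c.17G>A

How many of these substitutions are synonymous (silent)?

Codon 2: AAG (Lys) → TAG (Stop) — nonsense.
Codon 3: CAA (Gln) → CGA (Arg) — missense.
Codon 4: GCA (Ala) → TCA (Ser) — missense.
Codon 6: CGT (Arg) → CAT (His) — missense.
Synonymous: 0 of 4.

0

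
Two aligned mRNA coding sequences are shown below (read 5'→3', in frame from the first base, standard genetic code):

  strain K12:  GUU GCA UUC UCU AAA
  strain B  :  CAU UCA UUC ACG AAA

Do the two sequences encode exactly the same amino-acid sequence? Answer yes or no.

Codon 1: GUU Val / CAU His — nonsynonymous.
Codon 2: GCA Ala / UCA Ser — nonsynonymous.
Codon 3: UUC Phe / UUC Phe — identical.
Codon 4: UCU Ser / ACG Thr — nonsynonymous.
Codon 5: AAA Lys / AAA Lys — identical.
Nonsynonymous differences: 3 → different protein.

no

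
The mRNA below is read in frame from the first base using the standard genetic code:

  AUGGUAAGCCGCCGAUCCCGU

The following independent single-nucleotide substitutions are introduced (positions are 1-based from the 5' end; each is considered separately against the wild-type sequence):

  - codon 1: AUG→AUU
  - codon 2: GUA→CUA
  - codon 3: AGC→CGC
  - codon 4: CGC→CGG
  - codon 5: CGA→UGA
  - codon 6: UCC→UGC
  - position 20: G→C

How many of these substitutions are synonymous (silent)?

Codon 1: AUG (Met) → AUU (Ile) — missense.
Codon 2: GUA (Val) → CUA (Leu) — missense.
Codon 3: AGC (Ser) → CGC (Arg) — missense.
Codon 4: CGC (Arg) → CGG (Arg) — synonymous.
Codon 5: CGA (Arg) → UGA (Stop) — nonsense.
Codon 6: UCC (Ser) → UGC (Cys) — missense.
Codon 7: CGU (Arg) → CCU (Pro) — missense.
Synonymous: 1 of 7.

1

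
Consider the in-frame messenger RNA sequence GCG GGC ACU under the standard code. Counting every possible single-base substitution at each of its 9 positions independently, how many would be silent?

9

Codon 1 (GCG, Ala): 3 synonymous substitutions.
Codon 2 (GGC, Gly): 3 synonymous substitutions.
Codon 3 (ACU, Thr): 3 synonymous substitutions.
Total: 3 + 3 + 3 = 9.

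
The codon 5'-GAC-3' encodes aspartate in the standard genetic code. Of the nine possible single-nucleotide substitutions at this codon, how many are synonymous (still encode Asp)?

1

Position 1: none → 0 synonymous.
Position 2: none → 0 synonymous.
Position 3: GAU → 1 synonymous.
Total: 0 + 0 + 1 = 1.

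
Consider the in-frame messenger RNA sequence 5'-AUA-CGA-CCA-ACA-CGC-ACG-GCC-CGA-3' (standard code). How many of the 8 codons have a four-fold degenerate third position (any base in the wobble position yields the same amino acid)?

7

Codon 1 AUA (Ile): third position 3-fold.
Codon 2 CGA (Arg): third position 4-fold.
Codon 3 CCA (Pro): third position 4-fold.
Codon 4 ACA (Thr): third position 4-fold.
Codon 5 CGC (Arg): third position 4-fold.
Codon 6 ACG (Thr): third position 4-fold.
Codon 7 GCC (Ala): third position 4-fold.
Codon 8 CGA (Arg): third position 4-fold.
Four-fold degenerate third positions: 7.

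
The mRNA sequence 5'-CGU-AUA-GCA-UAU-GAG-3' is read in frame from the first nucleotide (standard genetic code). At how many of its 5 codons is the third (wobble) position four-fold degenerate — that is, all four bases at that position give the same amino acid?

Codon 1 CGU (Arg): third position 4-fold.
Codon 2 AUA (Ile): third position 3-fold.
Codon 3 GCA (Ala): third position 4-fold.
Codon 4 UAU (Tyr): third position 2-fold.
Codon 5 GAG (Glu): third position 2-fold.
Four-fold degenerate third positions: 2.

2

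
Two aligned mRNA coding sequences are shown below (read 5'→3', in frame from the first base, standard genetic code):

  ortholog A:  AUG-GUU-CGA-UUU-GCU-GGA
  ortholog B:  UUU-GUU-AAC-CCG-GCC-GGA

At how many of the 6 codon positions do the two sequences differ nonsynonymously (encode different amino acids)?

Codon 1: AUG Met / UUU Phe — nonsynonymous.
Codon 2: GUU Val / GUU Val — identical.
Codon 3: CGA Arg / AAC Asn — nonsynonymous.
Codon 4: UUU Phe / CCG Pro — nonsynonymous.
Codon 5: GCU Ala / GCC Ala — synonymous.
Codon 6: GGA Gly / GGA Gly — identical.
Nonsynonymous differences: 3.

3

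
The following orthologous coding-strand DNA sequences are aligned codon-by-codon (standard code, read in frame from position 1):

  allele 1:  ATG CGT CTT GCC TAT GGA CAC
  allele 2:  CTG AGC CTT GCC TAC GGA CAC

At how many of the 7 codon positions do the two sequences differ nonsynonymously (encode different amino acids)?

Codon 1: ATG Met / CTG Leu — nonsynonymous.
Codon 2: CGT Arg / AGC Ser — nonsynonymous.
Codon 3: CTT Leu / CTT Leu — identical.
Codon 4: GCC Ala / GCC Ala — identical.
Codon 5: TAT Tyr / TAC Tyr — synonymous.
Codon 6: GGA Gly / GGA Gly — identical.
Codon 7: CAC His / CAC His — identical.
Nonsynonymous differences: 2.

2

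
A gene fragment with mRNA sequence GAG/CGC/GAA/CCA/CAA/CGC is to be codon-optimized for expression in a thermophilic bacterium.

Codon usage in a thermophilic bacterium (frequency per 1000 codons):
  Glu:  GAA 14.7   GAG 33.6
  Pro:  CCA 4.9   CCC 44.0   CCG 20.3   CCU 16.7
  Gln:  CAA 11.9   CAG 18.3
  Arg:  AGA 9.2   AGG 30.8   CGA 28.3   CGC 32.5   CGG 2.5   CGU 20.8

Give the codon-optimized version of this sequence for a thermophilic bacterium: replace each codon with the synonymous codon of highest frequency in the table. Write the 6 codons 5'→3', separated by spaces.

Codon 1 (Glu): best is GAG at 33.6.
Codon 2 (Arg): best is CGC at 32.5.
Codon 3 (Glu): best is GAG at 33.6.
Codon 4 (Pro): best is CCC at 44.0.
Codon 5 (Gln): best is CAG at 18.3.
Codon 6 (Arg): best is CGC at 32.5.

GAG CGC GAG CCC CAG CGC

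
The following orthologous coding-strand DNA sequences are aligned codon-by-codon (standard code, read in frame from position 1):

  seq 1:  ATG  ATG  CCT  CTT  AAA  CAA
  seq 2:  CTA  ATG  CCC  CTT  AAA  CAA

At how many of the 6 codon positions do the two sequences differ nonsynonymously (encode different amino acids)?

1

Codon 1: ATG Met / CTA Leu — nonsynonymous.
Codon 2: ATG Met / ATG Met — identical.
Codon 3: CCT Pro / CCC Pro — synonymous.
Codon 4: CTT Leu / CTT Leu — identical.
Codon 5: AAA Lys / AAA Lys — identical.
Codon 6: CAA Gln / CAA Gln — identical.
Nonsynonymous differences: 1.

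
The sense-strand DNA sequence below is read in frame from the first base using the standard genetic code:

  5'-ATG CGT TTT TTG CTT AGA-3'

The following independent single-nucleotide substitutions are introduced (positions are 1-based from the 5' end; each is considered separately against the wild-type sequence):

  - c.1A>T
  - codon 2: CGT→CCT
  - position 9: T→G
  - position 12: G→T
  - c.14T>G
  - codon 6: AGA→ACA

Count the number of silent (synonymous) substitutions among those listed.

0

Codon 1: ATG (Met) → TTG (Leu) — missense.
Codon 2: CGT (Arg) → CCT (Pro) — missense.
Codon 3: TTT (Phe) → TTG (Leu) — missense.
Codon 4: TTG (Leu) → TTT (Phe) — missense.
Codon 5: CTT (Leu) → CGT (Arg) — missense.
Codon 6: AGA (Arg) → ACA (Thr) — missense.
Synonymous: 0 of 6.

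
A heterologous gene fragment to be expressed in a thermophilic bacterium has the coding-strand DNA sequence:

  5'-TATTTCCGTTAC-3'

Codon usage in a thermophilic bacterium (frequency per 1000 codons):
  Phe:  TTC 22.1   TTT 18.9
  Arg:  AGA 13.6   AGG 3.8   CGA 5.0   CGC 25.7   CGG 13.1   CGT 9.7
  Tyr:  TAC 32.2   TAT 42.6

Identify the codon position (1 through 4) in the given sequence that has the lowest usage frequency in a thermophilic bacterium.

3

Codon 1 TAT (Tyr): 42.6 per 1000.
Codon 2 TTC (Phe): 22.1 per 1000.
Codon 3 CGT (Arg): 9.7 per 1000.
Codon 4 TAC (Tyr): 32.2 per 1000.
Lowest frequency is 9.7 at codon 3.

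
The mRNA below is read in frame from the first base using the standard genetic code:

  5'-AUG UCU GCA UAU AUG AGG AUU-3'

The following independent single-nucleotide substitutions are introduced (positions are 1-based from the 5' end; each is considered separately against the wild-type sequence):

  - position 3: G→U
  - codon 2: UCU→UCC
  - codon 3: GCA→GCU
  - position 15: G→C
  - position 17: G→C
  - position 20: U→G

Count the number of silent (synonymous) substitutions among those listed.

Codon 1: AUG (Met) → AUU (Ile) — missense.
Codon 2: UCU (Ser) → UCC (Ser) — synonymous.
Codon 3: GCA (Ala) → GCU (Ala) — synonymous.
Codon 5: AUG (Met) → AUC (Ile) — missense.
Codon 6: AGG (Arg) → ACG (Thr) — missense.
Codon 7: AUU (Ile) → AGU (Ser) — missense.
Synonymous: 2 of 6.

2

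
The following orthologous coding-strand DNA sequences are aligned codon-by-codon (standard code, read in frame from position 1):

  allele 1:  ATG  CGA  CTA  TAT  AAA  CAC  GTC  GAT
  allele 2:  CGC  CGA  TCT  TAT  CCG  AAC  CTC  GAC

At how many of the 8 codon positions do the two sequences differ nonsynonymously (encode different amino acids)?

Codon 1: ATG Met / CGC Arg — nonsynonymous.
Codon 2: CGA Arg / CGA Arg — identical.
Codon 3: CTA Leu / TCT Ser — nonsynonymous.
Codon 4: TAT Tyr / TAT Tyr — identical.
Codon 5: AAA Lys / CCG Pro — nonsynonymous.
Codon 6: CAC His / AAC Asn — nonsynonymous.
Codon 7: GTC Val / CTC Leu — nonsynonymous.
Codon 8: GAT Asp / GAC Asp — synonymous.
Nonsynonymous differences: 5.

5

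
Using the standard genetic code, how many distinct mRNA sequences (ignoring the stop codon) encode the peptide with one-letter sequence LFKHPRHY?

Leu: 6 codons.
Phe: 2 codons.
Lys: 2 codons.
His: 2 codons.
Pro: 4 codons.
Arg: 6 codons.
His: 2 codons.
Tyr: 2 codons.
6 × 2 × 2 × 2 × 4 × 6 × 2 × 2 = 4608.

4608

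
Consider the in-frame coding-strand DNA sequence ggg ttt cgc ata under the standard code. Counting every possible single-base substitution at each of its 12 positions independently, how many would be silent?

Codon 1 (GGG, Gly): 3 synonymous substitutions.
Codon 2 (TTT, Phe): 1 synonymous substitution.
Codon 3 (CGC, Arg): 3 synonymous substitutions.
Codon 4 (ATA, Ile): 2 synonymous substitutions.
Total: 3 + 1 + 3 + 2 = 9.

9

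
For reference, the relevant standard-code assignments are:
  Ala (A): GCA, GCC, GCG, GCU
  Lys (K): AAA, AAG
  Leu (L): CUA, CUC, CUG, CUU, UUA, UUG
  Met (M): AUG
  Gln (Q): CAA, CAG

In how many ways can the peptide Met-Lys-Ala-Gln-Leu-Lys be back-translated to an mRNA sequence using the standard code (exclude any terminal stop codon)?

Met: 1 codon.
Lys: 2 codons.
Ala: 4 codons.
Gln: 2 codons.
Leu: 6 codons.
Lys: 2 codons.
1 × 2 × 4 × 2 × 6 × 2 = 192.

192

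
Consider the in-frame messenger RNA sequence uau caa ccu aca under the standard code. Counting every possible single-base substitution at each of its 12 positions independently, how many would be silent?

Codon 1 (UAU, Tyr): 1 synonymous substitution.
Codon 2 (CAA, Gln): 1 synonymous substitution.
Codon 3 (CCU, Pro): 3 synonymous substitutions.
Codon 4 (ACA, Thr): 3 synonymous substitutions.
Total: 1 + 1 + 3 + 3 = 8.

8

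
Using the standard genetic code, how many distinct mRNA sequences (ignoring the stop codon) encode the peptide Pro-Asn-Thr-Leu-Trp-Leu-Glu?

2304

Pro: 4 codons.
Asn: 2 codons.
Thr: 4 codons.
Leu: 6 codons.
Trp: 1 codon.
Leu: 6 codons.
Glu: 2 codons.
4 × 2 × 4 × 6 × 1 × 6 × 2 = 2304.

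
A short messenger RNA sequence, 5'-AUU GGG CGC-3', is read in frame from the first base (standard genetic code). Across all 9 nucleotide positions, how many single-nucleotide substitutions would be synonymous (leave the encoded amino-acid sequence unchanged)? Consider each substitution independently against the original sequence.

8

Codon 1 (AUU, Ile): 2 synonymous substitutions.
Codon 2 (GGG, Gly): 3 synonymous substitutions.
Codon 3 (CGC, Arg): 3 synonymous substitutions.
Total: 2 + 3 + 3 = 8.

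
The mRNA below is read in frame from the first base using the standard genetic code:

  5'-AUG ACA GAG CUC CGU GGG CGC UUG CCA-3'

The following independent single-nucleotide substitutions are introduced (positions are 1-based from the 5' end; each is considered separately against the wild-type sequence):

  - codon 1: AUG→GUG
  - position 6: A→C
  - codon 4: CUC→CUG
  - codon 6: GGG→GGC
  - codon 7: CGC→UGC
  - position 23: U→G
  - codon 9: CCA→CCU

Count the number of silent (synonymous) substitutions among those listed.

Codon 1: AUG (Met) → GUG (Val) — missense.
Codon 2: ACA (Thr) → ACC (Thr) — synonymous.
Codon 4: CUC (Leu) → CUG (Leu) — synonymous.
Codon 6: GGG (Gly) → GGC (Gly) — synonymous.
Codon 7: CGC (Arg) → UGC (Cys) — missense.
Codon 8: UUG (Leu) → UGG (Trp) — missense.
Codon 9: CCA (Pro) → CCU (Pro) — synonymous.
Synonymous: 4 of 7.

4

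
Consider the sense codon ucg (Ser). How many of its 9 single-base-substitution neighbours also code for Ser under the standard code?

Position 1: none → 0 synonymous.
Position 2: none → 0 synonymous.
Position 3: UCU, UCC, UCA → 3 synonymous.
Total: 0 + 0 + 3 = 3.

3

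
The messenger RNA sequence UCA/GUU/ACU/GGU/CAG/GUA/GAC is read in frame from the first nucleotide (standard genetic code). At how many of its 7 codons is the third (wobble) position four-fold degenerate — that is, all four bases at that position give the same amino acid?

Codon 1 UCA (Ser): third position 4-fold.
Codon 2 GUU (Val): third position 4-fold.
Codon 3 ACU (Thr): third position 4-fold.
Codon 4 GGU (Gly): third position 4-fold.
Codon 5 CAG (Gln): third position 2-fold.
Codon 6 GUA (Val): third position 4-fold.
Codon 7 GAC (Asp): third position 2-fold.
Four-fold degenerate third positions: 5.

5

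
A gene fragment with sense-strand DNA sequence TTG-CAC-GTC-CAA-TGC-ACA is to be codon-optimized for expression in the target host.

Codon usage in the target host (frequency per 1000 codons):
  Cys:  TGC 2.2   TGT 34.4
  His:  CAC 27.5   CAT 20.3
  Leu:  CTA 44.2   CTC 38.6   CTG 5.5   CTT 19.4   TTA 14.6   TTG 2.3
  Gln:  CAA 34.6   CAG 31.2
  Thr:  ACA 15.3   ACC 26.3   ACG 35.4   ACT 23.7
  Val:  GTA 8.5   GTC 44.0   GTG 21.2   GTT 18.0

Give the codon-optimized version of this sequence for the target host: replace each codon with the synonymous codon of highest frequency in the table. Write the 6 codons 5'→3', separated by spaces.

Codon 1 (Leu): best is CTA at 44.2.
Codon 2 (His): best is CAC at 27.5.
Codon 3 (Val): best is GTC at 44.0.
Codon 4 (Gln): best is CAA at 34.6.
Codon 5 (Cys): best is TGT at 34.4.
Codon 6 (Thr): best is ACG at 35.4.

CTA CAC GTC CAA TGT ACG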